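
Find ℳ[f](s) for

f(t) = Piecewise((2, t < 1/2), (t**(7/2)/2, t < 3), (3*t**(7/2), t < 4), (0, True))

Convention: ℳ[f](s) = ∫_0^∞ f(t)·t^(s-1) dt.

(12288*2**(3*s)*s - 2160*sqrt(3)*6**s*s - sqrt(2)*s + 64*s + 224)/(16*2**s*s*(2*s + 7))
  Re(s) > 0

cuts at 1/2, 3: linearity sums the 3 kernel integrals
on [0, 1/2): add ∫ 2·t^(s-1) dt
for t in [1/2, 3): the term is ∫ t**(7/2)/2·t^(s-1)
[3, 4) adds the kernel integral of 3*t**(7/2)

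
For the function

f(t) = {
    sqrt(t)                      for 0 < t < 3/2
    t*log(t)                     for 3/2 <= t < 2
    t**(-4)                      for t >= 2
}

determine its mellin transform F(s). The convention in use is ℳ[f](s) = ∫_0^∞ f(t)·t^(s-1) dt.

(-32*2**(2*s)*(s - 4)*(2*s + 1) + 3**s*s*(s - 4)*(2*s + 1)*(-24*log(3) + 24*log(2)) + 3**s*(s - 4)*(2*s + 1)*(-24*log(3) + 24*log(2)) + 24*3**s*(s - 4)*(2*s + 1) + 16*3**s*sqrt(6)*(s - 4)*(s**2 + 2*s + 1) + 32*4**s*s*(s - 4)*(2*s + 1)*log(2) + 32*4**s*(s - 4)*(2*s + 1)*log(2) - 4**s*(2*s + 1)*(s**2 + 2*s + 1))/(16*2**s*(s - 4)*(2*s + 1)*(s**2 + 2*s + 1))
  -1/2 < Re(s) < 4

slice at 3/2, 2, transform all 3 pieces, and sum them
on [0, 3/2) integrate f = sqrt(t) against the kernel
for t in [3/2, 2): the term is ∫ t*log(t)·t^(s-1)
∫ over [2, ∞) of t**(-4)·t^(s-1) joins the sum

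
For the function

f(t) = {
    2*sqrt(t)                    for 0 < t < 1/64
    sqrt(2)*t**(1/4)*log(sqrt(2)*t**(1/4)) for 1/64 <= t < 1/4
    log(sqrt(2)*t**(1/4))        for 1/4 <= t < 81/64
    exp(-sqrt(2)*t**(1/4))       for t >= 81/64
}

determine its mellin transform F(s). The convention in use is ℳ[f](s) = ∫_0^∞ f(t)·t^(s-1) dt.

2**(-6*s - 2)*(16**s*(2*s + 1)*(16*s**2 + 8*s + 1) + 2**(4*s + 4)*s**2*(-2*s - 1) + 2**(4*s + 4)*s**2*(2*s + 1)*(16*s**2 + 8*s + 1)*uppergamma(4*s, 3/2) + 81**s*s*(2*s + 1)*(-4*log(2) + 4*log(3))*(16*s**2 + 8*s + 1) - 81**s*(2*s + 1)*(16*s**2 + 8*s + 1) + 32*s**3*(2*s + 1)*log(2) + 8*s**2*(2*s + 1)*log(2) + s**2*(16*s + 8) + s**2*(32*s**2 + 16*s + 2))/(s**2*(2*s + 1)*(16*s**2 + 8*s + 1))
  Re(s) > -1/2

remove the power substitution first: 2*t on [0, 1/8); sqrt(2)*sqrt(t)*log(sqrt(2)*sqrt(t)) on [1/8, 1/2); log(sqrt(2)*sqrt(t)) on [1/2, 9/8); …
the common scale on t comes off first: t on [0, 1/4); sqrt(t)*log(sqrt(t)) on [1/4, 1); log(sqrt(t)) on [1, 9/4); …
back out the power substitution: t**2 on [0, 1/2); t*log(t) on [1/2, 1); log(t) on [1, 3/2); …
f breaks at 1/64, 1/4, 81/64 into 4 integrals to sum
on [0, 1/64): add ∫ 2*sqrt(t)·t^(s-1) dt
segment 1/64 to 1/4 holds sqrt(2)*t**(1/4)*log(sqrt(2)*t**(1/4)); add its integral
on [1/4, 81/64) integrate f = log(sqrt(2)*t**(1/4)) against the kernel
segment [81/64, ∞) carries exp(-sqrt(2)*t**(1/4)); integrate it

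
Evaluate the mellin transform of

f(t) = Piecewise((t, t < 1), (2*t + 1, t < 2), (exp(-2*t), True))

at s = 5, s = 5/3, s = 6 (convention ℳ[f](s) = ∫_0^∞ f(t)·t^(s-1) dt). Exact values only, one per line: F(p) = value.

F(5) = 103*exp(-4)/4 + 821/30
F(5/3) = -39/40 + 2**(1/3)*uppergamma(5/3, 4)/4 + 21*2**(2/3)/5
F(6) = 643*exp(-4)/8 + 657/14

f breaks at 1, 2 into 3 integrals to sum
on [0, 1): add ∫ t·t^(s-1) dt
for t in [1, 2): the term is ∫ (2*t + 1)·t^(s-1)
between 2 and ∞ the integrand is exp(-2*t)·t^(s-1)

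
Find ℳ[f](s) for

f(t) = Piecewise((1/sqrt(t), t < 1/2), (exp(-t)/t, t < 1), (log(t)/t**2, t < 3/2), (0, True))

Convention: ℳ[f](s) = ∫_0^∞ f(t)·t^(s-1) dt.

remove the shared t-power first: sqrt(t) on [0, 1/2); exp(-t) on [1/2, 1); log(t)/t on [1, 3/2)
summing 3 kernel integrals split by 1/2, 1 yields ℳ[f](s)
on [0, 1/2) integrate f = 1/sqrt(t) against the kernel
∫ exp(-t)/t·t^(s-1) over [1/2, 1)
over [1, 3/2), the kernel integral of log(t)/t**2 enters the sum

(9*2**s*(2*s - 1)*(-2*s + (s - 1)**2 + 3)*uppergamma(s - 1, 1/2) - 9*2**s*(2*s - 1)*(-2*s + (s - 1)**2 + 3)*uppergamma(s - 1, 1) + 9*2**s*(2*s - 1) + 4*3**s*(1 - 2*s) + 3**s*(s - 1)*(2*s - 1)*(-4*log(2) + 4*log(3)) + 3**s*(2*s - 1)*(-4*log(3) + 4*log(2)) + 18*sqrt(2)*(-2*s + (s - 1)**2 + 3))/(9*2**s*(2*s - 1)*(-2*s + (s - 1)**2 + 3))
  Re(s) > 1/2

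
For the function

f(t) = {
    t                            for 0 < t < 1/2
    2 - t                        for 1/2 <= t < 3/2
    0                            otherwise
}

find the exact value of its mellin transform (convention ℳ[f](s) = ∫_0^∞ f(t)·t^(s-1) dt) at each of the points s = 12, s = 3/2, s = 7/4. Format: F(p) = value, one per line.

along the cuts 1/2, ℳ[f](s) splits into 2 integrals
for t in [0, 1/2): the term is ∫ t·t^(s-1)
on [1/2, 3/2) integrate f = (2 - t) against the kernel

F(12) = 2125757/319488
F(3/2) = sqrt(2)*(-14 + 33*sqrt(3))/60
F(7/4) = 3*2**(1/4)*(-10 + 23*3**(3/4))/154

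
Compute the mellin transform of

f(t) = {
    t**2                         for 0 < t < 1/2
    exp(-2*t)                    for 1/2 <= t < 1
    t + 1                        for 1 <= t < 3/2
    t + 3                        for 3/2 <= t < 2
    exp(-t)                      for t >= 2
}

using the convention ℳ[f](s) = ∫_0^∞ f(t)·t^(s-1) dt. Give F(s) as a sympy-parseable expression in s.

breakpoints 1/2, 1, 3/2, 2: one integral from each of the 5 segments
on [0, 1/2): add ∫ t**2·t^(s-1) dt
[1/2, 1) adds the kernel integral of exp(-2*t)
[1, 3/2) adds the kernel integral of (t + 1)
on [3/2, 2) integrate f = (t + 3) against the kernel
on [2, ∞): add ∫ exp(-t)·t^(s-1) dt

(20*2**(2*s)*s*(s + 2) + 12*2**(2*s)*(s + 2) + 4*2**s*s*(s + 1)*(s + 2)*uppergamma(s, 2) - 8*2**s*s*(s + 2) - 4*2**s*(s + 2) - 8*3**s*s*(s + 2) - 8*3**s*(s + 2) + 4*s*(s + 1)*(s + 2)*uppergamma(s, 1) - 4*s*(s + 1)*(s + 2)*uppergamma(s, 2) + s*(s + 1))/(4*2**s*s*(s + 1)*(s + 2))
  Re(s) > -2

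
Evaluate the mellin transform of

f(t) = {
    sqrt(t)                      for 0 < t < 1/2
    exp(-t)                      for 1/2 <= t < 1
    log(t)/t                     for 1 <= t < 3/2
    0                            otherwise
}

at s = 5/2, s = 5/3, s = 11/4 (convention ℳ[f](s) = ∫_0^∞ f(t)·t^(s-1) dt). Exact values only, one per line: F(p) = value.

summing 3 kernel integrals split by 1/2, 1 yields ℳ[f](s)
on [0, 1/2) integrate f = sqrt(t) against the kernel
∫ over [1/2, 1) of exp(-t)·t^(s-1) joins the sum
the [1, 3/2) slice contributes ∫ log(t)/t·t^(s-1) dt

F(5/2) = -5*exp(-1)/2 - sqrt(6)/3 - 3*sqrt(pi)*erfc(1)/4 + 3*sqrt(pi)*erfc(sqrt(2)/2)/4 + 35/72 + exp(-3/2)*log(3**(36*sqrt(6)*exp(3/2))/2**(36*sqrt(6)*exp(3/2)))/72 + sqrt(2)*exp(-1/2)
F(5/3) = -9*2**(1/3)*3**(2/3)/8 - uppergamma(5/3, 1) + 3*2**(5/6)/52 + uppergamma(5/3, 1/2) + log(3**(3*2**(1/3)*3**(2/3)/4)/2**(3*2**(1/3)*3**(2/3)/4)) + 9/4
F(11/4) = -uppergamma(11/4, 1) - 12*2**(1/4)*3**(3/4)/49 + 2**(3/4)/52 + 16/49 + log(3**(3*2**(1/4)*3**(3/4)/7)/2**(3*2**(1/4)*3**(3/4)/7)) + uppergamma(11/4, 1/2)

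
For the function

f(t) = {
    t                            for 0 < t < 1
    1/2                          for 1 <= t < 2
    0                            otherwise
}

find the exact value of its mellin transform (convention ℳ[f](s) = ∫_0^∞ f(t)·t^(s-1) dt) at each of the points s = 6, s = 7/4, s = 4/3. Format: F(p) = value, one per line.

breakpoints 1: one integral from each of the 2 segments
on [0, 1): add ∫ t·t^(s-1) dt
on [1, 2) integrate f = 1/2 against the kernel

F(6) = 151/28
F(7/4) = 6/77 + 4*2**(3/4)/7
F(4/3) = 3/56 + 3*2**(1/3)/4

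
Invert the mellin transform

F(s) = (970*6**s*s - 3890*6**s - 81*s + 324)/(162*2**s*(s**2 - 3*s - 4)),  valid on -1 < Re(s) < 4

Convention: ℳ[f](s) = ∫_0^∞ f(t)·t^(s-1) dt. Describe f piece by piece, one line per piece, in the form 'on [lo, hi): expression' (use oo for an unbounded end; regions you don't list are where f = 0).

the 3 pieces separated at 1/2, 3 each add one integral
[0, 1/2) adds the kernel integral of t
on [1/2, 3): add ∫ 2*t·t^(s-1) dt
segment [3, ∞) carries t**(-4); integrate it

on [0, 1/2): t
on [1/2, 3): 2*t
on [3, oo): t**(-4)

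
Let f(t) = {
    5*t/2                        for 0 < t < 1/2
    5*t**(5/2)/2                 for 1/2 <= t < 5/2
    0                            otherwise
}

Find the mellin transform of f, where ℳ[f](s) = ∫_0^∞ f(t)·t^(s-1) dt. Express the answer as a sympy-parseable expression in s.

treat the 2 regions marked off by 1/2 separately and sum
segment [0, 1/2) carries 5*t/2; integrate it
for t in [1/2, 5/2): the term is ∫ 5*t**(5/2)/2·t^(s-1)

5*(-2*2**(-s - 5/2)*(s + 1) + 2**(-s - 1)*(2*s + 5) + 2*(5/2)**(s + 5/2)*(s + 1))/(2*(s + 1)*(2*s + 5))
  Re(s) > -1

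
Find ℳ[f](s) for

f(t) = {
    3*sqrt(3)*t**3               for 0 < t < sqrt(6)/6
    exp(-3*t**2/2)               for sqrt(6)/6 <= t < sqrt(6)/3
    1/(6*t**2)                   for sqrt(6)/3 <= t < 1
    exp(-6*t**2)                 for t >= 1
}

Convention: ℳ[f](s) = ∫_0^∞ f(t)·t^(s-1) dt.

undo the power substitution: 3*sqrt(3)*t**(3/2) on [0, 1/6); exp(-3*t/2) on [1/6, 2/3); 1/(6*t) on [2/3, 1); …
undo the common scale on t: t**(3/2) on [0, 1/2); exp(-t/2) on [1/2, 2); 1/(2*t) on [2, 3); …
the 4 pieces separated at sqrt(6)/6, sqrt(6)/3, 1 each add one integral
for t in [0, sqrt(6)/6): the term is ∫ 3*sqrt(3)*t**3·t^(s-1)
piece [sqrt(6)/6, sqrt(6)/3): integrate exp(-3*t**2/2) against the kernel
piece [sqrt(6)/3, 1): integrate 1/(6*t**2) against the kernel
the [1, ∞) slice contributes ∫ exp(-6*t**2)·t^(s-1) dt

(-6*2**s*6**(s/2)*(s - 2)*(s + 3)*uppergamma(s/2, 1) + 6*6**(s/2)*(s - 2)*(s + 3)*uppergamma(s/2, 6) + 3*sqrt(2)*6**(s/2)*(s - 2) + 2*6**s*(s + 3) + 6*(2*sqrt(6))**s*(s - 2)*(s + 3)*uppergamma(s/2, 1/4) - 3*(2*sqrt(6))**s*(s + 3))/(12*6**s*(s - 2)*(s + 3))
  Re(s) > -3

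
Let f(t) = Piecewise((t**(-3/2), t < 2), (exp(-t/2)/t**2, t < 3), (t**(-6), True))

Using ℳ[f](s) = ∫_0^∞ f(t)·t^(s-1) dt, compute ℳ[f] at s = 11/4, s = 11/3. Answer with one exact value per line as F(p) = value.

F(11/4) = -2**(3/4)*uppergamma(3/4, 3/2) + 4*3**(3/4)/1053 + 2**(3/4)*uppergamma(3/4, 1) + 8*2**(1/4)/5
F(11/3) = -2*2**(2/3)*uppergamma(5/3, 3/2) + 3**(2/3)/63 + 2*2**(2/3)*uppergamma(5/3, 1) + 24*2**(1/6)/13

undo the shared t-power: 1/sqrt(t) on [0, 2); exp(-t/2)/t on [2, 3); t**(-5) on [3, ∞)
reversing the shared t-power: sqrt(t) on [0, 2); exp(-t/2) on [2, 3); t**(-4) on [3, ∞)
the 3 pieces separated at 2, 3 each add one integral
for t in [0, 2): the term is ∫ t**(-3/2)·t^(s-1)
∫ exp(-t/2)/t**2·t^(s-1) over [2, 3)
the [3, ∞) slice contributes ∫ t**(-6)·t^(s-1) dt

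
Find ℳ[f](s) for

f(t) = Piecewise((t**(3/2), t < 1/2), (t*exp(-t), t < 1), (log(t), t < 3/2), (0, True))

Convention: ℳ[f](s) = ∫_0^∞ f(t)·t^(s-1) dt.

back out the shared t-power: 1/sqrt(t) on [0, 1/2); exp(-t)/t on [1/2, 1); log(t)/t**2 on [1, 3/2)
undo the shared t-power: sqrt(t) on [0, 1/2); exp(-t) on [1/2, 1); log(t)/t on [1, 3/2)
cuts at 1/2, 1: linearity sums the 3 kernel integrals
the [0, 1/2) slice contributes ∫ t**(3/2)·t^(s-1) dt
segment [1/2, 1) carries t*exp(-t); integrate it
between 1 and 3/2 the integrand is log(t)·t^(s-1)

(4*2**s*s**3*uppergamma(s + 1, 1/2) - 4*2**s*s**3*uppergamma(s + 1, 1) + 6*2**s*s**2*uppergamma(s + 1, 1/2) - 6*2**s*s**2*uppergamma(s + 1, 1) + 4*2**s*s + 6*2**s + 3**s*s**2*(-4*log(2) + 4*log(3)) - 4*3**s*s + 3**s*s*(-6*log(2) + 6*log(3)) - 6*3**s + sqrt(2)*s**2)/(2*2**s*s**2*(2*s + 3))
  Re(s) > -3/2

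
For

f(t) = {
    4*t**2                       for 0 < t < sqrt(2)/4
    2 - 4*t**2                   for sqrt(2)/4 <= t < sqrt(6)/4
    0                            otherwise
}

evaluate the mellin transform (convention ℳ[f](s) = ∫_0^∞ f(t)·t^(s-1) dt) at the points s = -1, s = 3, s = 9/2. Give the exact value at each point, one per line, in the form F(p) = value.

undo the common scale on t: t**2 on [0, sqrt(2)/2); 2 - t**2 on [sqrt(2)/2, sqrt(6)/2)
the power substitution comes off first: t on [0, 1/2); 2 - t on [1/2, 3/2)
decompose at sqrt(2)/4; ℳ[f](s) sums the 2 pieces' integrals
∫ over [0, sqrt(2)/4) of 4*t**2·t^(s-1) joins the sum
for t in [sqrt(2)/4, sqrt(6)/4): the term is ∫ (2 - 4*t**2)·t^(s-1)

F(-1) = sqrt(2)*(18 - 7*sqrt(3))/3
F(3) = sqrt(2)*(-14 + 33*sqrt(3))/960
F(9/2) = 2**(1/4)*(-34 + 225*3**(1/4))/14976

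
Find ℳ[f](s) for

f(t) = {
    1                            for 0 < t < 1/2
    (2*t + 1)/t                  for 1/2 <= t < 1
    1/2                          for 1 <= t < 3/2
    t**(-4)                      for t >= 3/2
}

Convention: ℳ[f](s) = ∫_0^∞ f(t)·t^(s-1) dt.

(405*2**s*s**2 - 1863*2**s*s + 972*2**s + 49*3**s*s**2 - 373*3**s*s + 324*3**s - 486*s**2 + 2106*s - 648)/(162*2**s*s*(s**2 - 5*s + 4))
  0 < Re(s) < 4

invert the shared t-power to get t on [0, 1/2); 2*t + 1 on [1/2, 1); t/2 on [1, 3/2); …
the 4 pieces separated at 1/2, 1, 3/2 each add one integral
segment 0 to 1/2 holds 1; add its integral
∫ over [1/2, 1) of (2*t + 1)/t·t^(s-1) joins the sum
the [1, 3/2) slice contributes ∫ 1/2·t^(s-1) dt
[3/2, ∞) adds the kernel integral of t**(-4)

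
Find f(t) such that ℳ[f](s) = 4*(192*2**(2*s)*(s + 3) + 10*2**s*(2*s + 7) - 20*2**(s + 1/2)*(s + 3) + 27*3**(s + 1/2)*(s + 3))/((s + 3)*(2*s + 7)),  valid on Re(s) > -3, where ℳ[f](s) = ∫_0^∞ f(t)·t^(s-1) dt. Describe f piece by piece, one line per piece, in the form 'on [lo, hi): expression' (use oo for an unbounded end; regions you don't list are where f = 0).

cuts at 2, 3: linearity sums the 3 kernel integrals
piece [0, 2): integrate 5*t**3 against the kernel
between 2 and 3 the integrand is 5*t**(7/2)·t^(s-1)
∫ over [3, 4) of 3*t**(7/2)·t^(s-1) joins the sum

on [0, 2): 5*t**3
on [2, 3): 5*t**(7/2)
on [3, 4): 3*t**(7/2)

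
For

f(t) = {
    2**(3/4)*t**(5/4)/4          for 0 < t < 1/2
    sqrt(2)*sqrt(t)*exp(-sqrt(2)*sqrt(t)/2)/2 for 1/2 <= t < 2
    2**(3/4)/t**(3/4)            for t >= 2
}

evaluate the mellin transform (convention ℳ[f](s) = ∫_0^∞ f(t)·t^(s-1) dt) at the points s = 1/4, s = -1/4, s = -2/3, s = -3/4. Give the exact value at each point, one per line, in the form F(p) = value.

F(1/4) = -2*2**(1/4)*exp(-1) - 2**(1/4)*sqrt(pi)*erfc(1) + 2**(1/4)*sqrt(pi)*erfc(sqrt(2)/2) + 2**(3/4)*exp(-1/2) + 25*2**(1/4)/12
F(-1/4) = 2**(3/4)*(-sqrt(pi)*erfc(1) + sqrt(pi)*erfc(sqrt(2)/2) + 5/8)
F(-2/3) = -2**(1/3)*uppergamma(-1/3, 1) + 6*2**(1/3)/17 + 3*2**(1/6)/7 + 2**(1/3)*uppergamma(-1/3, 1/2)
F(-3/4) = -2*2**(1/4)*sqrt(pi)*erfc(sqrt(2)/2) - 2*2**(1/4)*exp(-1) + 2*2**(1/4)*sqrt(pi)*erfc(1) + 5*2**(1/4)/6 + 2*2**(3/4)*exp(-1/2)

strip the common scale on t: t**(5/4) on [0, 1/4); sqrt(t)*exp(-sqrt(t)) on [1/4, 1); t**(-3/4) on [1, ∞)
peel off the shared t-power: t**(3/4) on [0, 1/4); exp(-sqrt(t)) on [1/4, 1); t**(-5/4) on [1, ∞)
invert the power substitution to get t**(3/2) on [0, 1/2); exp(-t) on [1/2, 1); t**(-5/2) on [1, ∞)
linearity at 1/2, 2 turns ℳ[f](s) into 3 summed integrals
[0, 1/2) adds the kernel integral of 2**(3/4)*t**(5/4)/4
between 1/2 and 2 the integrand is sqrt(2)*sqrt(t)*exp(-sqrt(2)*sqrt(t)/2)/2·t^(s-1)
the [2, ∞) slice contributes ∫ 2**(3/4)/t**(3/4)·t^(s-1) dt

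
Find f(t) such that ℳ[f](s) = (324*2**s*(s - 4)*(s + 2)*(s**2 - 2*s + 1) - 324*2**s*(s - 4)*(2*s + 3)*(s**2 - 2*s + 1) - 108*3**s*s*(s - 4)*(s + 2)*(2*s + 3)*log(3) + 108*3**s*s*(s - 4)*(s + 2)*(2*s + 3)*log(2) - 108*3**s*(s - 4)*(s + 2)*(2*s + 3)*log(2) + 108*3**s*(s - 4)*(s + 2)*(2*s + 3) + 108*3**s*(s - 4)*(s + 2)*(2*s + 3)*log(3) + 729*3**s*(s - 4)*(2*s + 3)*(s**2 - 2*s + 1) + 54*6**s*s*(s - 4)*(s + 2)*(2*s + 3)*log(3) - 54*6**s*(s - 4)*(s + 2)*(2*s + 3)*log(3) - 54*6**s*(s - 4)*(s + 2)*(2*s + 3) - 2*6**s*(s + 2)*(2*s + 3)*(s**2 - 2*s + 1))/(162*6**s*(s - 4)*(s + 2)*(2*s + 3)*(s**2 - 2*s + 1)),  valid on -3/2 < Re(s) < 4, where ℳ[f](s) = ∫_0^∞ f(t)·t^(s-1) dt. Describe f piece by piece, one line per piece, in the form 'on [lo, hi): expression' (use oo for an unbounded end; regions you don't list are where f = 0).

reversing the common scale on t: t**(3/2) on [0, 1); 2*t**2 on [1, 3/2); log(t)/t on [3/2, 3); …
slice at 1/3, 1/2, 1, transform all 4 pieces, and sum them
∫ 3*sqrt(3)*t**(3/2)·t^(s-1) over [0, 1/3)
the [1/3, 1/2) slice contributes ∫ 18*t**2·t^(s-1) dt
[1/2, 1) adds the kernel integral of log(3*t)/(3*t)
segment 1 to ∞ holds 1/(81*t**4); add its integral

on [0, 1/3): 3*sqrt(3)*t**(3/2)
on [1/3, 1/2): 18*t**2
on [1/2, 1): log(3*t)/(3*t)
on [1, oo): 1/(81*t**4)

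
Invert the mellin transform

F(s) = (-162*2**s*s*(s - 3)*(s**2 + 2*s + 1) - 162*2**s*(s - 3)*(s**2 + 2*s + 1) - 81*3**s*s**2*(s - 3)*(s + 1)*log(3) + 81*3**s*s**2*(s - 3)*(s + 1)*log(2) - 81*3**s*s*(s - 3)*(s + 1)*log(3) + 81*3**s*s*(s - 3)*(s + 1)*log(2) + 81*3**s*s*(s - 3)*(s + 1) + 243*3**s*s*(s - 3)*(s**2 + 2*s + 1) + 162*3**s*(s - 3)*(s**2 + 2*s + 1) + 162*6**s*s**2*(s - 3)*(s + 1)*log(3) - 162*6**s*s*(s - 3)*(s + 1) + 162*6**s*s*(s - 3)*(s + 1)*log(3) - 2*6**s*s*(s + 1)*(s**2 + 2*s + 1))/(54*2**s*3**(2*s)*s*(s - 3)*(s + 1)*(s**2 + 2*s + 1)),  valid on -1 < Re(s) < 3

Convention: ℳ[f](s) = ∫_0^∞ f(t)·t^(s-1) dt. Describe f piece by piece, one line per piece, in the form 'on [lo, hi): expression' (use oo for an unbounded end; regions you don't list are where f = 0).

on [0, 1/9): 9*t
on [1/9, 1/6): 9*t + 3
on [1/6, 1/3): 9*t*log(9*t)
on [1/3, oo): 1/(729*t**3)

reversing the power substitution: 9*t**2 on [0, 1/3); 9*t**2 + 3 on [1/3, sqrt(6)/6); 9*t**2*log(9*t**2) on [sqrt(6)/6, sqrt(3)/3); …
strip the common scale on t: t**2 on [0, 1); t**2 + 3 on [1, sqrt(6)/2); t**2*log(t**2) on [sqrt(6)/2, sqrt(3)); …
the power substitution comes off first: t on [0, 1); t + 3 on [1, 3/2); t*log(t) on [3/2, 3); …
cuts at 1/9, 1/6, 1/3: linearity sums the 4 kernel integrals
on [0, 1/9) integrate f = 9*t against the kernel
∫ (9*t + 3)·t^(s-1) over [1/9, 1/6)
on [1/6, 1/3) integrate f = 9*t*log(9*t) against the kernel
piece [1/3, ∞): integrate 1/(729*t**3) against the kernel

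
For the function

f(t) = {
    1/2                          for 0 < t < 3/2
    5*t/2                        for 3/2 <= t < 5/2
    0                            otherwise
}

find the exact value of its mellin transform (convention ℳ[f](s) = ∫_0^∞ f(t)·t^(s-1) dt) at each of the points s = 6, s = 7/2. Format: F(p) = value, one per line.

cuts at 3/2: linearity sums the 2 kernel integrals
∫ over [0, 3/2) of 1/2·t^(s-1) joins the sum
∫ over [3/2, 5/2) of 5*t/2·t^(s-1) joins the sum

F(6) = 381391/1792
F(7/2) = -261*sqrt(6)/224 + 3125*sqrt(10)/288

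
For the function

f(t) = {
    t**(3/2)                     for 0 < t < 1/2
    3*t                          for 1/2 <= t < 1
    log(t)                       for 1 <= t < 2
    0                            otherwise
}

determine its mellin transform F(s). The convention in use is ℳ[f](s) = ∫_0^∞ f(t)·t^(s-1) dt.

along the cuts 1/2, 1, ℳ[f](s) splits into 3 integrals
the [0, 1/2) slice contributes ∫ t**(3/2)·t^(s-1) dt
segment 1/2 to 1 holds 3*t; add its integral
∫ log(t)·t^(s-1) over [1, 2)

(-2*2**(2*s)*(s + 1)*(2*s + 3) + 6*2**s*s**2*(2*s + 3) + 2*2**s*(s + 1)*(2*s + 3) + 4**s*s*(s + 1)*(2*s + 3)*log(4) + sqrt(2)*s**2*(s + 1) - 3*s**2*(2*s + 3))/(2*2**s*s**2*(s + 1)*(2*s + 3))
  Re(s) > -3/2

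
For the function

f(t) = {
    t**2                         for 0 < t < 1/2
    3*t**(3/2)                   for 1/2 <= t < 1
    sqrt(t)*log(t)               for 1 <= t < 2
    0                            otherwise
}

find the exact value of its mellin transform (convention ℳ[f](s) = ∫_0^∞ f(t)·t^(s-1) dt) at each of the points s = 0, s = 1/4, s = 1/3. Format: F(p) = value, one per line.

F(0) = sqrt(2)*(-72 + 32*log(2) + 49*sqrt(2))/16
F(1/4) = -31*2**(3/4)/18 - 3*2**(1/4)/7 + 4*2**(3/4)*log(2)/3 + 220/63
F(1/3) = -36*2**(5/6)/25 - 9*2**(1/6)/22 + 3*2**(2/3)/56 + 6*2**(5/6)*log(2)/5 + 846/275

the shared t-power comes off first: t**(3/2) on [0, 1/2); 3*t on [1/2, 1); log(t) on [1, 2)
decompose at 1/2, 1; ℳ[f](s) sums the 3 pieces' integrals
segment 0 to 1/2 holds t**2; add its integral
segment 1/2 to 1 holds 3*t**(3/2); add its integral
on [1, 2): add ∫ sqrt(t)*log(t)·t^(s-1) dt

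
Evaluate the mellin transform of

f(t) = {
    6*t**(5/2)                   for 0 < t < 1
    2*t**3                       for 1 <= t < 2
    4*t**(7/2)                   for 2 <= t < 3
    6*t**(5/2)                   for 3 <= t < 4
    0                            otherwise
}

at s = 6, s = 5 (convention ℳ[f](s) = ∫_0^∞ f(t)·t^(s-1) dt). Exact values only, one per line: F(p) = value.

integrate the 4 segments split at 1, 2, 3, then add the results
between 0 and 1 the integrand is 6*t**(5/2)·t^(s-1)
between 1 and 2 the integrand is 2*t**3·t^(s-1)
the [2, 3) slice contributes ∫ 4*t**(7/2)·t^(s-1) dt
on [3, 4) integrate f = 6*t**(5/2) against the kernel

F(6) = -4096*sqrt(2)/19 + 1180980*sqrt(3)/323 + 14173258/153
F(5) = -2048*sqrt(2)/17 + 113724*sqrt(3)/85 + 525579/20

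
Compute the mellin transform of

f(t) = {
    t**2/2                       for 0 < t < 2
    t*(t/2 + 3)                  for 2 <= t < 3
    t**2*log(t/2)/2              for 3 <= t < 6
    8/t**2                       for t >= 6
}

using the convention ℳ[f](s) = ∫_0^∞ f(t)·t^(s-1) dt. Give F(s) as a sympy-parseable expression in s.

(-162*2**(s + 1)*(s - 2)*(s + 1)*(2*s + (s + 1)**2 + 3) - 162*2**(s + 1)*(s - 2)*(2*s + (s + 1)**2 + 3) - 81*3**(s + 1)*(s - 2)*(s + 1)**2*(s + 2)*log(3) + 81*3**(s + 1)*(s - 2)*(s + 1)**2*(s + 2)*log(2) - 81*3**(s + 1)*(s - 2)*(s + 1)*(s + 2)*log(3) + 81*3**(s + 1)*(s - 2)*(s + 1)*(s + 2)*log(2) + 81*3**(s + 1)*(s - 2)*(s + 1)*(s + 2) + 243*3**(s + 1)*(s - 2)*(s + 1)*(2*s + (s + 1)**2 + 3) + 162*3**(s + 1)*(s - 2)*(2*s + (s + 1)**2 + 3) + 162*6**(s + 1)*(s - 2)*(s + 1)**2*(s + 2)*log(3) - 162*6**(s + 1)*(s - 2)*(s + 1)*(s + 2) + 162*6**(s + 1)*(s - 2)*(s + 1)*(s + 2)*log(3) - 2*6**(s + 1)*(s + 1)*(s + 2)*(2*s + (s + 1)**2 + 3))/(54*(s - 2)*(s + 1)*(s + 2)*(2*s + (s + 1)**2 + 3))
  -2 < Re(s) < 2

the shared t-power comes off first: t/2 on [0, 2); t/2 + 3 on [2, 3); t*log(t/2)/2 on [3, 6); …
peel off the common scale on t: t on [0, 1); t + 3 on [1, 3/2); t*log(t) on [3/2, 3); …
f breaks at 2, 3, 6 into 4 integrals to sum
∫ over [0, 2) of t**2/2·t^(s-1) joins the sum
between 2 and 3 the integrand is t*(t/2 + 3)·t^(s-1)
piece [3, 6): integrate t**2*log(t/2)/2 against the kernel
∫ 8/t**2·t^(s-1) over [6, ∞)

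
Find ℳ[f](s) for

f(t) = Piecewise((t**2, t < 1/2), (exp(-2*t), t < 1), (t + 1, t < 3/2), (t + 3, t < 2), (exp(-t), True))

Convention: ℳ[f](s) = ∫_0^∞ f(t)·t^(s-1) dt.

(20*2**(2*s)*s*(s + 2) + 12*2**(2*s)*(s + 2) + 4*2**s*s*(s + 1)*(s + 2)*uppergamma(s, 2) - 8*2**s*s*(s + 2) - 4*2**s*(s + 2) - 8*3**s*s*(s + 2) - 8*3**s*(s + 2) + 4*s*(s + 1)*(s + 2)*uppergamma(s, 1) - 4*s*(s + 1)*(s + 2)*uppergamma(s, 2) + s*(s + 1))/(4*2**s*s*(s + 1)*(s + 2))
  Re(s) > -2

breakpoints 1/2, 1, 3/2, 2: one integral from each of the 5 segments
on [0, 1/2): add ∫ t**2·t^(s-1) dt
over [1/2, 1), the kernel integral of exp(-2*t) enters the sum
∫ (t + 1)·t^(s-1) over [1, 3/2)
segment [3/2, 2) carries (t + 3); integrate it
the [2, ∞) slice contributes ∫ exp(-t)·t^(s-1) dt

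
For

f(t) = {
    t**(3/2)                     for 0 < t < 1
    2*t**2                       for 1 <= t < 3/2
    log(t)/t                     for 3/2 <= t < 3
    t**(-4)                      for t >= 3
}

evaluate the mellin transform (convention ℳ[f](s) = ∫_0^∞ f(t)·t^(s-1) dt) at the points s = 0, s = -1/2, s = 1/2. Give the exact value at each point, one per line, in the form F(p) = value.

F(0) = log(6**(1/3)/2) + 365/162
F(-1/2) = -1/3 - 4*sqrt(6)*log(2)/27 - 2*sqrt(3)*log(3)/27 - 106*sqrt(3)/2187 + 4*sqrt(6)*log(3)/27 + 89*sqrt(6)/81
F(1/2) = -754*sqrt(3)/567 - 2*sqrt(3)*log(3)/3 - 2*sqrt(6)*log(2)/3 - 3/10 + 2*sqrt(6)*log(3)/3 + 67*sqrt(6)/30

decompose at 1, 3/2, 3; ℳ[f](s) sums the 4 pieces' integrals
on [0, 1): add ∫ t**(3/2)·t^(s-1) dt
between 1 and 3/2 the integrand is 2*t**2·t^(s-1)
for t in [3/2, 3): the term is ∫ log(t)/t·t^(s-1)
∫ over [3, ∞) of t**(-4)·t^(s-1) joins the sum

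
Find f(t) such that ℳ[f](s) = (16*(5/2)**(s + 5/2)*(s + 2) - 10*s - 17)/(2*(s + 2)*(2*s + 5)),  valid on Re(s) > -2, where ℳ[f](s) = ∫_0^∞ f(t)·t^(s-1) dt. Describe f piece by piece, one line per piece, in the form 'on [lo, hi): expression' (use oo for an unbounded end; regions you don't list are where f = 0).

on [0, 1): 3*t**2/2
on [1, 5/2): 4*t**(5/2)

treat the 2 regions marked off by 1 separately and sum
segment 0 to 1 holds 3*t**2/2; add its integral
segment [1, 5/2) carries 4*t**(5/2); integrate it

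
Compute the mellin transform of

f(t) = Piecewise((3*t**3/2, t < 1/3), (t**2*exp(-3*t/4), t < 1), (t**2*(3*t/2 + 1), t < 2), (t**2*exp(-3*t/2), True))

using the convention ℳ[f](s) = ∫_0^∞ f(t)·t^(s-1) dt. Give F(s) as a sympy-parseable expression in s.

reversing the shared t-power: 3*t/2 on [0, 1/3); exp(-3*t/4) on [1/3, 1); 3*t/2 + 1 on [1, 2); …
invert the common scale on t to get t on [0, 1/2); exp(-t/2) on [1/2, 3/2); t + 1 on [3/2, 3); …
along the cuts 1/3, 1, 2, ℳ[f](s) splits into 4 integrals
∫ over [0, 1/3) of 3*t**3/2·t^(s-1) joins the sum
segment [1/3, 1) carries t**2*exp(-3*t/4); integrate it
for t in [1, 2): the term is ∫ t**2*(3*t/2 + 1)·t^(s-1)
∫ t**2*exp(-3*t/2)·t^(s-1) over [2, ∞)

(32*2**(2*s)*(s + 2)*(s + 3)*uppergamma(s + 2, 1/4) - 32*2**(2*s)*(s + 2)*(s + 3)*uppergamma(s + 2, 3/4) + 8*2**s*(s + 2)*(s + 3)*uppergamma(s + 2, 3) - 45*3**s*(s + 2) - 18*3**s + 288*6**s*(s + 2) + 72*6**s + s + 2)/(18*3**s*(s + 2)*(s + 3))
  Re(s) > -3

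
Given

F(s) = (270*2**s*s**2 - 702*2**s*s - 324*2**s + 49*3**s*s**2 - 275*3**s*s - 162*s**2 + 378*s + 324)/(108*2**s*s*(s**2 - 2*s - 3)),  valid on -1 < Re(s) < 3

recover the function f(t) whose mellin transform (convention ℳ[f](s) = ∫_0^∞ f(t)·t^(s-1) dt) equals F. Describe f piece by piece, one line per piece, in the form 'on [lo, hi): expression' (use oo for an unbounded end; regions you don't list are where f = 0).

decompose at 1/2, 1, 3/2; ℳ[f](s) sums the 4 pieces' integrals
∫ t·t^(s-1) over [0, 1/2)
∫ (2*t + 1)·t^(s-1) over [1/2, 1)
piece [1, 3/2): integrate t/2 against the kernel
on [3/2, ∞) integrate f = t**(-3) against the kernel

on [0, 1/2): t
on [1/2, 1): 2*t + 1
on [1, 3/2): t/2
on [3/2, oo): t**(-3)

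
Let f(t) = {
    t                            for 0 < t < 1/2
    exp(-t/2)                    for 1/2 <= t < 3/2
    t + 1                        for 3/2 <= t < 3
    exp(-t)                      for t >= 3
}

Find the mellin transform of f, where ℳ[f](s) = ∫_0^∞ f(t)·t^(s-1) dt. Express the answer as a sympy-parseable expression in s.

(2*2**s*s*(s + 1)*uppergamma(s, 3) - 5*3**s*s - 2*3**s + 2*4**s*s*(s + 1)*uppergamma(s, 1/4) - 2*4**s*s*(s + 1)*uppergamma(s, 3/4) + 8*6**s*s + 2*6**s + s)/(2*2**s*s*(s + 1))
  Re(s) > -1

decompose at 1/2, 3/2, 3; ℳ[f](s) sums the 4 pieces' integrals
∫ over [0, 1/2) of t·t^(s-1) joins the sum
piece [1/2, 3/2): integrate exp(-t/2) against the kernel
for t in [3/2, 3): the term is ∫ (t + 1)·t^(s-1)
piece [3, ∞): integrate exp(-t) against the kernel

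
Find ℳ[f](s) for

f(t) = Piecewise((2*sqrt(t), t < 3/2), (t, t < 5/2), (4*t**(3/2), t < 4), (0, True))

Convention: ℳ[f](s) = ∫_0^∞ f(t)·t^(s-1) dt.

(4*(3/2)**(s + 1/2)*(s + 1)*(2*s + 3) - (3/2)**(s + 1)*(2*s + 1)*(2*s + 3) + 8*4**(s + 3/2)*(s + 1)*(2*s + 1) + (5/2)**(s + 1)*(2*s + 1)*(2*s + 3) - 8*(5/2)**(s + 3/2)*(s + 1)*(2*s + 1))/((s + 1)*(2*s + 1)*(2*s + 3))
  Re(s) > -1/2

treat the 3 regions marked off by 3/2, 5/2 separately and sum
on [0, 3/2): add ∫ 2*sqrt(t)·t^(s-1) dt
segment [3/2, 5/2) carries t; integrate it
on [5/2, 4) integrate f = 4*t**(3/2) against the kernel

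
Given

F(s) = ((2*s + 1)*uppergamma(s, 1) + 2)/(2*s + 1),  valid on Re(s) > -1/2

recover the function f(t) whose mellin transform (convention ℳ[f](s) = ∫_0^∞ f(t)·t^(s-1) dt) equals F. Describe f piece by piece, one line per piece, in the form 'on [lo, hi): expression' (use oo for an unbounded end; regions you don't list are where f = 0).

on [0, 1): sqrt(t)
on [1, oo): exp(-t)

integrate the 2 segments split at 1, then add the results
piece [0, 1): integrate sqrt(t) against the kernel
the [1, ∞) slice contributes ∫ exp(-t)·t^(s-1) dt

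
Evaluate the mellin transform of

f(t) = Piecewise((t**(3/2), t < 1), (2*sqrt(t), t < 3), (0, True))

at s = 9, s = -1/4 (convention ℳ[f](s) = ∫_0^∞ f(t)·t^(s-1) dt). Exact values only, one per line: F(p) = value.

F(9) = -46/399 + 78732*sqrt(3)/19
F(-1/4) = -36/5 + 8*3**(1/4)

split f at 1: ℳ[f](s) collects 2 kernel integrals
segment 0 to 1 holds t**(3/2); add its integral
segment [1, 3) carries 2*sqrt(t); integrate it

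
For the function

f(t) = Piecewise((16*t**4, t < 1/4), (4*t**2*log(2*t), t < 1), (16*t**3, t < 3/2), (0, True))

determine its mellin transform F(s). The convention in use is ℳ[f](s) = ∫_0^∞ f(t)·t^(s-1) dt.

the common scale on t comes off first: t**4 on [0, 1/2); t**2*log(t) on [1/2, 2); 2*t**3 on [2, 3)
reversing the shared t-power: t**2 on [0, 1/2); log(t) on [1/2, 2); 2*t on [2, 3)
integrate the 3 segments split at 1/4, 1, then add the results
for t in [0, 1/4): the term is ∫ 16*t**4·t^(s-1)
∫ 4*t**2*log(2*t)·t^(s-1) over [1/4, 1)
segment [1, 3/2) carries 16*t**3; integrate it

(-256*2**(2*s)*(s + 2)**2*(s + 4) + 64*2**(2*s)*(s + 2)*(s + 3)*(s + 4)*log(2) - 64*2**(2*s)*(s + 3)*(s + 4) + 864*6**s*(s + 2)**2*(s + 4) + (s + 2)**2*(s + 3) + 4*(s + 2)*(s + 3)*(s + 4)*log(2) + 4*(s + 3)*(s + 4))/(16*2**(2*s)*(s + 2)**2*(s + 3)*(s + 4))
  Re(s) > -4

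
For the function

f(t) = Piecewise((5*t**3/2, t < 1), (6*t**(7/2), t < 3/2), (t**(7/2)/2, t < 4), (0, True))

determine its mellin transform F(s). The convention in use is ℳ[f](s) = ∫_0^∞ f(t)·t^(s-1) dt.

(22*(3/2)**(s + 7/2)*(s + 3) + 2*4**(s + 7/2)*(s + 3) - 14*s - 37)/(2*(s + 3)*(2*s + 7))
  Re(s) > -3

the 3 pieces separated at 1, 3/2 each add one integral
[0, 1) adds the kernel integral of 5*t**3/2
[1, 3/2) adds the kernel integral of 6*t**(7/2)
between 3/2 and 4 the integrand is t**(7/2)/2·t^(s-1)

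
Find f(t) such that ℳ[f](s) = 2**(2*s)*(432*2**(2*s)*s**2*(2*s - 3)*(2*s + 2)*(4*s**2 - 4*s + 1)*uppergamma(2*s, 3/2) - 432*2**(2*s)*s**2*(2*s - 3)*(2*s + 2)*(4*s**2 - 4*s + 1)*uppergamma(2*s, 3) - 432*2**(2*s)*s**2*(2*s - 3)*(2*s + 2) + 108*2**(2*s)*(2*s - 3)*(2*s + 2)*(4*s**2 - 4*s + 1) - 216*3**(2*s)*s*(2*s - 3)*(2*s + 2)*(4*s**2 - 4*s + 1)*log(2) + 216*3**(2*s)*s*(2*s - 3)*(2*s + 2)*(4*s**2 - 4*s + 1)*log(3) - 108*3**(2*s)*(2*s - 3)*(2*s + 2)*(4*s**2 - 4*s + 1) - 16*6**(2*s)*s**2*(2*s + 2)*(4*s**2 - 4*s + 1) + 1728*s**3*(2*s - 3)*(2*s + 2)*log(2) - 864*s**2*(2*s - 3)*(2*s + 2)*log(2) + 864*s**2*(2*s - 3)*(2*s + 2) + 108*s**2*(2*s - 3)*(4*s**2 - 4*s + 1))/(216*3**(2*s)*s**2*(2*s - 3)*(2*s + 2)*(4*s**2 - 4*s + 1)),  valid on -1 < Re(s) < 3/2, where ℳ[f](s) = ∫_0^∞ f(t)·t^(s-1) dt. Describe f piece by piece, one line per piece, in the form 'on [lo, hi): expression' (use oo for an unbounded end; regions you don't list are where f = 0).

reversing the power substitution: 9*t**2/16 on [0, 2/3); 4*log(3*t/4)/(3*t) on [2/3, 4/3); log(3*t/4) on [4/3, 2); …
reversing the common scale on t: 9*t**2/4 on [0, 1/3); 2*log(3*t/2)/(3*t) on [1/3, 2/3); log(3*t/2) on [2/3, 1); …
invert the common scale on t to get t**2 on [0, 1/2); log(t)/t on [1/2, 1); log(t) on [1, 3/2); …
along the cuts 4/9, 16/9, 4, 16, ℳ[f](s) splits into 5 integrals
over [0, 4/9), the kernel integral of 9*t/16 enters the sum
∫ over [4/9, 16/9) of 4*log(3*sqrt(t)/4)/(3*sqrt(t))·t^(s-1) joins the sum
∫ log(3*sqrt(t)/4)·t^(s-1) over [16/9, 4)
piece [4, 16): integrate exp(-3*sqrt(t)/4) against the kernel
∫ 64/(27*t**(3/2))·t^(s-1) over [16, ∞)

on [0, 4/9): 9*t/16
on [4/9, 16/9): 4*log(3*sqrt(t)/4)/(3*sqrt(t))
on [16/9, 4): log(3*sqrt(t)/4)
on [4, 16): exp(-3*sqrt(t)/4)
on [16, oo): 64/(27*t**(3/2))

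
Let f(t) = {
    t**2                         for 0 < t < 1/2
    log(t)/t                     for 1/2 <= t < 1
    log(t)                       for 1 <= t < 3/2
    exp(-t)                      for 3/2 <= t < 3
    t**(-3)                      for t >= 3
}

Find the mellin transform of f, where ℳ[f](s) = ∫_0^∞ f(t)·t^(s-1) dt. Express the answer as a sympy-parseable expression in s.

(108*2**s*s**2*(s - 3)*(s + 2)*(s**2 - 2*s + 1)*uppergamma(s, 3/2) - 108*2**s*s**2*(s - 3)*(s + 2)*(s**2 - 2*s + 1)*uppergamma(s, 3) - 108*2**s*s**2*(s - 3)*(s + 2) + 108*2**s*(s - 3)*(s + 2)*(s**2 - 2*s + 1) - 108*3**s*s*(s - 3)*(s + 2)*(s**2 - 2*s + 1)*log(2) + 108*3**s*s*(s - 3)*(s + 2)*(s**2 - 2*s + 1)*log(3) - 108*3**s*(s - 3)*(s + 2)*(s**2 - 2*s + 1) - 4*6**s*s**2*(s + 2)*(s**2 - 2*s + 1) + 216*s**3*(s - 3)*(s + 2)*log(2) - 216*s**2*(s - 3)*(s + 2)*log(2) + 216*s**2*(s - 3)*(s + 2) + 27*s**2*(s - 3)*(s**2 - 2*s + 1))/(108*2**s*s**2*(s - 3)*(s + 2)*(s**2 - 2*s + 1))
  -2 < Re(s) < 3

summing 5 kernel integrals split by 1/2, 1, 3/2, 3 yields ℳ[f](s)
segment [0, 1/2) carries t**2; integrate it
∫ log(t)/t·t^(s-1) over [1/2, 1)
on [1, 3/2): add ∫ log(t)·t^(s-1) dt
piece [3/2, 3): integrate exp(-t) against the kernel
piece [3, ∞): integrate t**(-3) against the kernel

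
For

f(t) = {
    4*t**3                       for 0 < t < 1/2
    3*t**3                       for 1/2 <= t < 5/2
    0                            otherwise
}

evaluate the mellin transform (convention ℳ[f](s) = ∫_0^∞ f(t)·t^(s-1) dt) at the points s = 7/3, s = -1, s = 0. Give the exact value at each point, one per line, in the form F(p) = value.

the 2 pieces separated at 1/2 each add one integral
segment [0, 1/2) carries 4*t**3; integrate it
∫ 3*t**3·t^(s-1) over [1/2, 5/2)

F(7/3) = 3*2**(2/3)*(1 + 9375*5**(1/3))/1024
F(-1) = 19/2
F(0) = 47/3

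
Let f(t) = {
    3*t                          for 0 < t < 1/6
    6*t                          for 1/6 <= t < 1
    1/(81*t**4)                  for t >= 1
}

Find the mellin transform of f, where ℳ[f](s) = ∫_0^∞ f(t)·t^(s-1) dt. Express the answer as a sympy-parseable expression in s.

(970*6**s*s - 3890*6**s - 81*s + 324)/(162*6**s*(s**2 - 3*s - 4))
  -1 < Re(s) < 4

reversing the common scale on t: t on [0, 1/2); 2*t on [1/2, 3); t**(-4) on [3, ∞)
cuts at 1/6, 1: linearity sums the 3 kernel integrals
the [0, 1/6) slice contributes ∫ 3*t·t^(s-1) dt
∫ 6*t·t^(s-1) over [1/6, 1)
between 1 and ∞ the integrand is 1/(81*t**4)·t^(s-1)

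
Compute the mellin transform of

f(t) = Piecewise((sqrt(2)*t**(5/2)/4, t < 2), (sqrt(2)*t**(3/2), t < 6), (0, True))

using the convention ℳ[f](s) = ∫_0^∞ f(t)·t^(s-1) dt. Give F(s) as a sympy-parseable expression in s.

remove the shared t-power first: sqrt(2)*t**(3/2)/4 on [0, 2); sqrt(2)*sqrt(t) on [2, 6)
back out the common scale on t: t**(3/2) on [0, 1); 2*sqrt(t) on [1, 3)
integrate the 2 segments split at 2, then add the results
between 0 and 2 the integrand is sqrt(2)*t**(5/2)/4·t^(s-1)
∫ sqrt(2)*t**(3/2)·t^(s-1) over [2, 6)

2**(s + 2)*(3**(s + 3/2)*(4*s + 10) - 2*s - 7)/((2*s + 3)*(2*s + 5))
  Re(s) > -5/2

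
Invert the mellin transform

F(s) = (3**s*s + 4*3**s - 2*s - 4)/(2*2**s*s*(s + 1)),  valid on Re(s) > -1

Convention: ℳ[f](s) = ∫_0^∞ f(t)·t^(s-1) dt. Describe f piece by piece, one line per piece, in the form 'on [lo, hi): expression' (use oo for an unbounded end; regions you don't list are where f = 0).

f breaks at 1/2 into 2 integrals to sum
for t in [0, 1/2): the term is ∫ t·t^(s-1)
piece [1/2, 3/2): integrate (2 - t) against the kernel

on [0, 1/2): t
on [1/2, 3/2): 2 - t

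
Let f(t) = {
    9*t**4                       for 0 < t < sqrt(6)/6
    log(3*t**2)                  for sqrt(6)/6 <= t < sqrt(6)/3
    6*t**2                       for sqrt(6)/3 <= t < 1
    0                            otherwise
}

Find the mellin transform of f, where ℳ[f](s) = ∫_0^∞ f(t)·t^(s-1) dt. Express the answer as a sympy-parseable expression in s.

back out the power substitution: 9*t**2 on [0, 1/6); log(3*t) on [1/6, 2/3); 6*t on [2/3, 1)
reversing the common scale on t: t**2 on [0, 1/2); log(t) on [1/2, 2); 2*t on [2, 3)
along the cuts sqrt(6)/6, sqrt(6)/3, ℳ[f](s) splits into 3 integrals
[0, sqrt(6)/6) adds the kernel integral of 9*t**4
∫ over [sqrt(6)/6, sqrt(6)/3) of log(3*t**2)·t^(s-1) joins the sum
between sqrt(6)/3 and 1 the integrand is 6*t**2·t^(s-1)

(sqrt(6)/6)**s*(-16*2**s*s**2*(s + 4) + 4*2**s*s*(s + 2)*(s + 4)*log(2) - 8*2**s*(s + 2)*(s + 4) + 24*6**(s/2)*s**2*(s + 4) + s**2*(s + 2) + 4*s*(s + 2)*(s + 4)*log(2) + 8*(s + 2)*(s + 4))/(4*s**2*(s + 2)*(s + 4))
  Re(s) > -4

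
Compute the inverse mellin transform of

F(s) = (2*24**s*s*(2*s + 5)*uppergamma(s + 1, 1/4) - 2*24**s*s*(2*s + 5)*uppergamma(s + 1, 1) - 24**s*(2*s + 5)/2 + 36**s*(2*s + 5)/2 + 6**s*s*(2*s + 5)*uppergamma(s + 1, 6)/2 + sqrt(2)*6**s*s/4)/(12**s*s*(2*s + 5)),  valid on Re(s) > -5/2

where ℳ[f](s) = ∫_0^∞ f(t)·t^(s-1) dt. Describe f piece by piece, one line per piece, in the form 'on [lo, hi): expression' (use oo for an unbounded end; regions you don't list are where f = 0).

peel off the shared t-power: t**(7/2) on [0, 1/2); t**2*exp(-t/2) on [1/2, 2); t/2 on [2, 3); …
invert the shared t-power to get t**(3/2) on [0, 1/2); exp(-t/2) on [1/2, 2); 1/(2*t) on [2, 3); …
cuts at 1/2, 2, 3: linearity sums the 4 kernel integrals
on [0, 1/2) integrate f = t**(5/2) against the kernel
over [1/2, 2), the kernel integral of t*exp(-t/2) enters the sum
over [2, 3), the kernel integral of 1/2 enters the sum
segment [3, ∞) carries t*exp(-2*t); integrate it

on [0, 1/2): t**(5/2)
on [1/2, 2): t*exp(-t/2)
on [2, 3): 1/2
on [3, oo): t*exp(-2*t)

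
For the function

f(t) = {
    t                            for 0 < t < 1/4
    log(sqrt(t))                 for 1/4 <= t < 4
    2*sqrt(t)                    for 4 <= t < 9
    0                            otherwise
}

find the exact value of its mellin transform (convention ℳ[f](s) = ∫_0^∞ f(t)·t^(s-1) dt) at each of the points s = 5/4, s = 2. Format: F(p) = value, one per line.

reversing the power substitution: t**2 on [0, 1/2); log(t) on [1/2, 2); 2*t on [2, 3)
along the cuts 1/4, 4, ℳ[f](s) splits into 3 integrals
[0, 1/4) adds the kernel integral of t
∫ over [1/4, 4) of log(sqrt(t))·t^(s-1) joins the sum
for t in [4, 9): the term is ∫ 2*sqrt(t)·t^(s-1)

F(5/4) = sqrt(2)*(-130649 + 41580*log(2) + 194400*sqrt(6))/12600
F(2) = 257*log(2)/32 + 320281/1920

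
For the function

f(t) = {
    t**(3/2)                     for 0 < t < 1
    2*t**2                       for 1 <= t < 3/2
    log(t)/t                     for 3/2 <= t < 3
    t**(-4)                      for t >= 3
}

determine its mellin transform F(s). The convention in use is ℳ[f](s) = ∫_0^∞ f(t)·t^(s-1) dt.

(324*2**s*(s - 4)*(s + 2)*(s**2 - 2*s + 1) - 324*2**s*(s - 4)*(2*s + 3)*(s**2 - 2*s + 1) - 108*3**s*s*(s - 4)*(s + 2)*(2*s + 3)*log(3) + 108*3**s*s*(s - 4)*(s + 2)*(2*s + 3)*log(2) - 108*3**s*(s - 4)*(s + 2)*(2*s + 3)*log(2) + 108*3**s*(s - 4)*(s + 2)*(2*s + 3) + 108*3**s*(s - 4)*(s + 2)*(2*s + 3)*log(3) + 729*3**s*(s - 4)*(2*s + 3)*(s**2 - 2*s + 1) + 54*6**s*s*(s - 4)*(s + 2)*(2*s + 3)*log(3) - 54*6**s*(s - 4)*(s + 2)*(2*s + 3)*log(3) - 54*6**s*(s - 4)*(s + 2)*(2*s + 3) - 2*6**s*(s + 2)*(2*s + 3)*(s**2 - 2*s + 1))/(162*2**s*(s - 4)*(s + 2)*(2*s + 3)*(s**2 - 2*s + 1))
  -3/2 < Re(s) < 4

integrate the 4 segments split at 1, 3/2, 3, then add the results
on [0, 1) integrate f = t**(3/2) against the kernel
over [1, 3/2), the kernel integral of 2*t**2 enters the sum
between 3/2 and 3 the integrand is log(t)/t·t^(s-1)
segment 3 to ∞ holds t**(-4); add its integral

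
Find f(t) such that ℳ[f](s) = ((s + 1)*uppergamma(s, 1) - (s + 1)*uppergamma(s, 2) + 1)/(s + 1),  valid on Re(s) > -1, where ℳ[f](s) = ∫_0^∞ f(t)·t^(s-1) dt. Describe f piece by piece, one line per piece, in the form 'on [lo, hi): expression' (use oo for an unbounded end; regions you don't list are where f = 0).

on [0, 1): t
on [1, 2): exp(-t)

breakpoints 1: one integral from each of the 2 segments
between 0 and 1 the integrand is t·t^(s-1)
[1, 2) adds the kernel integral of exp(-t)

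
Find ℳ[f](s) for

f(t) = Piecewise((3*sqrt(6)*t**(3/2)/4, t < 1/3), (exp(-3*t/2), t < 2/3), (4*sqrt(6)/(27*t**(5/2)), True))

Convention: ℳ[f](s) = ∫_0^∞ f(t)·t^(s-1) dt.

undo the common scale on t: t**(3/2) on [0, 1/2); exp(-t) on [1/2, 1); t**(-5/2) on [1, ∞)
breakpoints 1/3, 2/3: one integral from each of the 3 segments
∫ 3*sqrt(6)*t**(3/2)/4·t^(s-1) over [0, 1/3)
for t in [1/3, 2/3): the term is ∫ exp(-3*t/2)·t^(s-1)
segment 2/3 to ∞ holds 4*sqrt(6)/(27*t**(5/2)); add its integral

(2*2**s*(2*s - 5)*(2*s + 3)*uppergamma(s, 1/2) - 2*2**s*(2*s - 5)*(2*s + 3)*uppergamma(s, 1) - 4*2**s*(2*s + 3) + sqrt(2)*(2*s - 5))/(2*3**s*(2*s - 5)*(2*s + 3))
  -3/2 < Re(s) < 5/2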